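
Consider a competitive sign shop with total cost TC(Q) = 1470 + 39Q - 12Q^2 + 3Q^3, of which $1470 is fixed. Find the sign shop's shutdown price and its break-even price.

Shutdown price = $27; break-even price = $312

AVC = 39 - 12Q + 3Q^2; minimized at Q = 2, giving min AVC = $27. That is the shutdown price.
ATC = 1470/Q + 39 - 12Q + 3Q^2. Setting dATC/dQ = −1470/Q^2 − 12 + 6Q = 0 gives Q = 7 (since 6·7^3 − 12·7^2 = 1470).
min ATC = 1470/7 + 39 − 12·7 + 3·7^2 = $312. That is the break-even price.
Between these two prices the firm operates at a loss; above $312 it earns a profit.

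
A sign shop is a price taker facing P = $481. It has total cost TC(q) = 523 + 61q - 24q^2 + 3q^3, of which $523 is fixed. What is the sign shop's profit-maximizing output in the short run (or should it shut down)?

Produce at q = 10

From TC, MC = TC'(q) = 61 - 48q + 9q^2 and AVC = VC/q = 61 - 24q + 3q^2.
The AVC parabola has its vertex at q = 24/6 = 4, where AVC = 61 - 24·4 + 3·4^2 = $13.
Since P = $481 ≥ min AVC = $13, price covers variable cost and the firm should produce.
Solving P = MC: -420 - 48q + 9q^2 = 0 ⇒ q = -14/3 or 10. On the upward-sloping branch, q* = 10.
Check: AVC at q = 10 is $121 ≤ P, so revenue covers variable cost.
Profit = P·q − TC = 481·10 − 1733 = $3077.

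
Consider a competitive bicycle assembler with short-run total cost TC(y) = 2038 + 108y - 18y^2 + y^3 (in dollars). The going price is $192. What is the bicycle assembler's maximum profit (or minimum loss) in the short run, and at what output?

Profit = -$78 at y = 14

AVC = 108 - 18y + y^2; min AVC = $27 at y = 9. Since P = $192 ≥ min AVC, the firm produces.
With MC = 108 - 36y + 3y^2, P = MC on the upward-sloping part at y* = 14.
TR = 192·14 = 2688. TC = 2038 + 728 = 2766. Profit = 2688 − 2766 = -$78.
By producing, the firm covers all variable cost plus $1960 of fixed cost; shutting down would lose the full $2038.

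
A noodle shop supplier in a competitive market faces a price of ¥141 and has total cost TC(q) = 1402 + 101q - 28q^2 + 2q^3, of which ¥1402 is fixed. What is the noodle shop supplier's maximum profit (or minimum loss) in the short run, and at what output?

AVC = 101 - 28q + 2q^2 has its minimum ¥3 at q = 7; price ¥141 clears that bar, so the firm operates.
MC = 101 - 56q + 6q^2. Setting P = MC and taking the root on the rising branch gives q* = 10.
TR = 141·10 = 1410. TC = 1402 + 210 = 1612. Profit = 1410 − 1612 = -¥202.
By producing, the firm covers all variable cost plus ¥1200 of fixed cost; shutting down would lose the full ¥1402.

Profit = -¥202 at q = 10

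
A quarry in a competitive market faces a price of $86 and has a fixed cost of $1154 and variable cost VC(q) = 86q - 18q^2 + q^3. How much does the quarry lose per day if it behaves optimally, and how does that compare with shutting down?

Profit = -$290 at q = 12

AVC = 86 - 18q + q^2; min AVC = $5 at q = 9. Since P = $86 ≥ min AVC, the firm produces.
MC = 86 - 36q + 3q^2. Setting P = MC and taking the root on the rising branch gives q* = 12.
TR = 86·12 = 1032. TC = 1154 + 168 = 1322. Profit = 1032 − 1322 = -$290.
By producing, the firm covers all variable cost plus $864 of fixed cost; shutting down would lose the full $1154.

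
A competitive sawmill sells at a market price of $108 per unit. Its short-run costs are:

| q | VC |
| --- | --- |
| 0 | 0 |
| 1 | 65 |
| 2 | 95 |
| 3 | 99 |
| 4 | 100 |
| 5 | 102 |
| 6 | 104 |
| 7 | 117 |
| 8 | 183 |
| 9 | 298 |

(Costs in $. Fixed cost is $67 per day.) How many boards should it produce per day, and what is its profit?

q = 8; profit = $614

Tabulate TR − TC: q=0: -67; q=1: -24; q=2: 54; q=3: 158; q=4: 265; q=5: 371; q=6: 477; q=7: 572; q=8: 614; q=9: 607.
Profit is maximized at q = 8. AVC there is 183/8 = $22.88 ≤ P, so producing beats shutting down (which would give -$67).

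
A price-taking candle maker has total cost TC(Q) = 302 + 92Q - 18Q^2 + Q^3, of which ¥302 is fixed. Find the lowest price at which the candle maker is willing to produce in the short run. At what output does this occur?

¥11 per unit, at Q = 9

Short-run supply begins at min AVC. From VC = 92Q - 18Q^2 + Q^3, AVC = 92 - 18Q + Q^2.
dAVC/dQ = -18 + 2Q = 0 gives Q = 9. min AVC = 92 - 18·9 + 9^2 = 11.
The firm shuts down for any P below ¥11.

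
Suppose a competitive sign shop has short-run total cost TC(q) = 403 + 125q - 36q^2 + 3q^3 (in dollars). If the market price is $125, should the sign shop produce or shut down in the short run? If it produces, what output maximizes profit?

Produce at q = 8

Strip out fixed cost: VC = 125q - 36q^2 + 3q^3. Then AVC = 125 - 36q + 3q^2 and MC = 125 - 72q + 9q^2.
The AVC parabola has its vertex at q = 36/6 = 6, where AVC = 125 - 36·6 + 3·6^2 = $17.
Because $125 ≥ $17, revenue can cover variable cost; the firm operates.
Set P = MC: 125 = 125 - 72q + 9q^2 → -72q + 9q^2 = 0. The roots are q = 0 and q = 8; the profit-maximizing output is on the rising part of MC, so q* = 8.
Check: AVC at q = 8 is $29 ≤ P, so revenue covers variable cost.
Profit = P·q − TC = 125·8 − 635 = $365.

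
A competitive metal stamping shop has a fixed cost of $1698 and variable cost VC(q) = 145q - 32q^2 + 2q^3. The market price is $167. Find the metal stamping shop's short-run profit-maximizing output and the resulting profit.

AVC = 145 - 32q + 2q^2; min AVC = $17 at q = 8. Since P = $167 ≥ min AVC, the firm produces.
MC = 145 - 64q + 6q^2. Setting P = MC and taking the root on the rising branch gives q* = 11.
TR = 167·11 = 1837. TC = 1698 + 385 = 2083. Profit = 1837 − 2083 = -$246.
By producing, the firm covers all variable cost plus $1452 of fixed cost; shutting down would lose the full $1698.

Profit = -$246 at q = 11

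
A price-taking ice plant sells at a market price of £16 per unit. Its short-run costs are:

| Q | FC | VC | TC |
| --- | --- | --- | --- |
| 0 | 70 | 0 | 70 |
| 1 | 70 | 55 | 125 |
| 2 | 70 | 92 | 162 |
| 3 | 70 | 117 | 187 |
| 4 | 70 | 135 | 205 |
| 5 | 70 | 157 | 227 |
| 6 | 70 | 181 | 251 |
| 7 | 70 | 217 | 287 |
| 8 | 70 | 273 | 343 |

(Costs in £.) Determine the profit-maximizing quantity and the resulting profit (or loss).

Q = 0 (shut down); profit = -£70

Profit at each row (π = 16Q − TC): Q=0: -70; Q=1: -109; Q=2: -130; Q=3: -139; Q=4: -141; Q=5: -147; Q=6: -155; Q=7: -175; Q=8: -215.
Profit is highest at Q = 0. Equivalently, the lowest AVC in the table is 181/6 ≈ £30.17 at Q = 6, and P = £16 falls below it — price never covers variable cost, so the firm shuts down and loses only its fixed cost.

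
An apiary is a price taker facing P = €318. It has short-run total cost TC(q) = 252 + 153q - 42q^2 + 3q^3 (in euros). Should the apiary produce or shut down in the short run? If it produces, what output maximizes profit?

Produce at q = 11

From TC, MC = TC'(q) = 153 - 84q + 9q^2 and AVC = VC/q = 153 - 42q + 3q^2.
The AVC parabola has its vertex at q = 42/6 = 7, where AVC = 153 - 42·7 + 3·7^2 = €6.
P = €318 exceeds min AVC = €6, so the firm stays open.
P = MC gives -165 - 84q + 9q^2 = 0, with roots -5/3 and 11. Take the larger (rising MC): q* = 11.
Check: AVC at q = 11 is €54 ≤ P, so revenue covers variable cost.
Profit = P·q − TC = 318·11 − 846 = €2652.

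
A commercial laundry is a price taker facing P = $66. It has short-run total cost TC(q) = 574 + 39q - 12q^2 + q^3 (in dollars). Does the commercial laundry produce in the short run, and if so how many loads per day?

Strip out fixed cost: VC = 39q - 12q^2 + q^3. Then AVC = 39 - 12q + q^2 and MC = 39 - 24q + 3q^2.
AVC is minimized where dAVC/dq = -12 + 2q = 0, at q = 6; min AVC = 39 - 12·6 + 6^2 = $3.
Because $66 ≥ $3, revenue can cover variable cost; the firm operates.
Solving P = MC: -27 - 24q + 3q^2 = 0 ⇒ q = -1 or 9. On the upward-sloping branch, q* = 9.
Check: AVC at q = 9 is $12 ≤ P, so revenue covers variable cost.
Profit = P·q − TC = 66·9 − 682 = -$88, a loss, but smaller than the $574 fixed cost the firm would lose by shutting down.

Produce at q = 9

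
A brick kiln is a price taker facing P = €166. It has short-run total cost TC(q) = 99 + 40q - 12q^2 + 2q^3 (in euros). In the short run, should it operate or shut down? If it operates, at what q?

Produce at q = 7

From TC, MC = TC'(q) = 40 - 24q + 6q^2 and AVC = VC/q = 40 - 12q + 2q^2.
The AVC parabola has its vertex at q = 12/4 = 3, where AVC = 40 - 12·3 + 2·3^2 = €22.
P = €166 exceeds min AVC = €22, so the firm stays open.
Set P = MC: 166 = 40 - 24q + 6q^2 → -126 - 24q + 6q^2 = 0. The roots are q = -3 and q = 7; the profit-maximizing output is on the rising part of MC, so q* = 7.
Check: AVC at q = 7 is €54 ≤ P, so revenue covers variable cost.
Profit = P·q − TC = 166·7 − 477 = €685.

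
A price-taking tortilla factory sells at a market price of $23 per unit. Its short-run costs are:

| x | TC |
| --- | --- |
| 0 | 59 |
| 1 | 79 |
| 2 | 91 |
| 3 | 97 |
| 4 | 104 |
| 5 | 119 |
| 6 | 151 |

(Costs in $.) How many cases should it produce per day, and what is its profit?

x = 5; profit = -$4

Compute π = P·x − TC at each output: x=0: -59; x=1: -56; x=2: -45; x=3: -28; x=4: -12; x=5: -4; x=6: -13.
Profit is maximized at x = 5. AVC there is 60/5 = $12 ≤ P, so producing beats shutting down (which would give -$59).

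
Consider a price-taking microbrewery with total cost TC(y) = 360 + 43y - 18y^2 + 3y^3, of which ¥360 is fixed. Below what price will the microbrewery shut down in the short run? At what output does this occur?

The firm shuts down when price falls below the minimum of average variable cost. AVC = VC/y = 43 - 18y + 3y^2.
dAVC/dy = -18 + 6y = 0 gives y = 3. min AVC = 43 - 18·3 + 3·3^2 = 16.
For P < ¥16 the firm produces nothing.

¥16 per unit, at y = 3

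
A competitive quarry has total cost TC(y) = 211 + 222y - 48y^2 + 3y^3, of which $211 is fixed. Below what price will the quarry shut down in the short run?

Short-run supply begins at min AVC. From VC = 222y - 48y^2 + 3y^3, AVC = 222 - 48y + 3y^2.
At the minimum of AVC, MC = AVC. MC = 222 - 96y + 9y^2; setting MC = AVC gives 6y^2 - 48y = 0, so y = 8. min AVC = 30.
So the shutdown price is $30.

$30 per unit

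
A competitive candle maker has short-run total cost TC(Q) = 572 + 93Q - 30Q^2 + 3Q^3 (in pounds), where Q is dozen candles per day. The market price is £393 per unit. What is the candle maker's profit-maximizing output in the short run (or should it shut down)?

Produce at Q = 10

From TC, MC = TC'(Q) = 93 - 60Q + 9Q^2 and AVC = VC/Q = 93 - 30Q + 3Q^2.
AVC is minimized where dAVC/dQ = -30 + 6Q = 0, at Q = 5; min AVC = 93 - 30·5 + 3·5^2 = £18.
Since P = £393 ≥ min AVC = £18, price covers variable cost and the firm should produce.
Set P = MC: 393 = 93 - 60Q + 9Q^2 → -300 - 60Q + 9Q^2 = 0. The roots are Q = -10/3 and Q = 10; the profit-maximizing output is on the rising part of MC, so Q* = 10.
Check: AVC at Q = 10 is £93 ≤ P, so revenue covers variable cost.
Profit = P·Q − TC = 393·10 − 1502 = £2428.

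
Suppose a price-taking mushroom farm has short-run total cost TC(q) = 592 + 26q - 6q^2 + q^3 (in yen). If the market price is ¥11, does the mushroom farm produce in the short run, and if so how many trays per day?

From TC, MC = TC'(q) = 26 - 12q + 3q^2 and AVC = VC/q = 26 - 6q + q^2.
AVC hits its minimum where MC = AVC, at q = 3, giving min AVC = 26 - 6·3 + 3^2 = ¥17.
Since P = ¥11 < min AVC = ¥17, price fails to cover variable cost at any output.
Shutting down limits the loss to fixed cost, ¥592.

Shut down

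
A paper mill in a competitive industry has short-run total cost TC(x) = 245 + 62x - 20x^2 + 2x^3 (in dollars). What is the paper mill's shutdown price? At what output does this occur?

$12 per unit, at x = 5

The firm shuts down when price falls below the minimum of average variable cost. AVC = VC/x = 62 - 20x + 2x^2.
dAVC/dx = -20 + 4x = 0 gives x = 5. min AVC = 62 - 20·5 + 2·5^2 = 12.
So the shutdown price is $12.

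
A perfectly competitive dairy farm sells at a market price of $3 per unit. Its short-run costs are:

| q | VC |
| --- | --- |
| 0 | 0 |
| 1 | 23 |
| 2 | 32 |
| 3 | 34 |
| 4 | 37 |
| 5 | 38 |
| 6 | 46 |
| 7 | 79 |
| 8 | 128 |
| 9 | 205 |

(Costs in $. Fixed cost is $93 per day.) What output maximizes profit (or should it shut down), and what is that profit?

q = 0 (shut down); profit = -$93

Tabulate TR − TC: q=0: -93; q=1: -113; q=2: -119; q=3: -118; q=4: -118; q=5: -116; q=6: -121; q=7: -151; q=8: -197; q=9: -271.
Profit is highest at q = 0. Equivalently, the lowest AVC in the table is 38/5 ≈ $7.60 at q = 5, and P = $3 falls below it — price never covers variable cost, so the firm shuts down and loses only its fixed cost.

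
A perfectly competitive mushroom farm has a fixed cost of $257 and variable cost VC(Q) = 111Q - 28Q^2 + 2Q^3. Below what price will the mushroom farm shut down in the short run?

Short-run supply begins at min AVC. From VC = 111Q - 28Q^2 + 2Q^3, AVC = 111 - 28Q + 2Q^2.
dAVC/dQ = -28 + 4Q = 0 gives Q = 7. min AVC = 111 - 28·7 + 2·7^2 = 13.
The firm shuts down for any P below $13.

$13 per unit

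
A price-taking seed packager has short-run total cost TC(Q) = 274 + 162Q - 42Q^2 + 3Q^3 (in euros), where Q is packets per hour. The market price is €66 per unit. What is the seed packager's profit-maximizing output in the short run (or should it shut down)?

Produce at Q = 8

From TC, MC = TC'(Q) = 162 - 84Q + 9Q^2 and AVC = VC/Q = 162 - 42Q + 3Q^2.
AVC hits its minimum where MC = AVC, at Q = 7, giving min AVC = 162 - 42·7 + 3·7^2 = €15.
P = €66 exceeds min AVC = €15, so the firm stays open.
P = MC gives 96 - 84Q + 9Q^2 = 0, with roots 4/3 and 8. Take the larger (rising MC): Q* = 8.
Check: AVC at Q = 8 is €18 ≤ P, so revenue covers variable cost.
Profit = P·Q − TC = 66·8 − 418 = €110.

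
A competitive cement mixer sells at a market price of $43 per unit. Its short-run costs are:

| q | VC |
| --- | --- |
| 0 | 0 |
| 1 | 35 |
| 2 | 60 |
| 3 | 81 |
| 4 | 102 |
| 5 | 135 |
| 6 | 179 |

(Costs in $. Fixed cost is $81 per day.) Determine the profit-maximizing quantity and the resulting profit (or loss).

q = 5; profit = -$1

Compute π = P·q − TC at each output: q=0: -81; q=1: -73; q=2: -55; q=3: -33; q=4: -11; q=5: -1; q=6: -2.
Profit is maximized at q = 5. AVC there is 135/5 = $27 ≤ P, so producing beats shutting down (which would give -$81).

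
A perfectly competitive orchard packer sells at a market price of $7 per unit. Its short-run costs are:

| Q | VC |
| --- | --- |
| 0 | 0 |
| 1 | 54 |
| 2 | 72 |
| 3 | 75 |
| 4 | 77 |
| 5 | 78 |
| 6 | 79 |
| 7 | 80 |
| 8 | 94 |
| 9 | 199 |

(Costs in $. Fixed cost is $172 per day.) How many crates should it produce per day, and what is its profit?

Tabulate TR − TC: Q=0: -172; Q=1: -219; Q=2: -230; Q=3: -226; Q=4: -221; Q=5: -215; Q=6: -209; Q=7: -203; Q=8: -210; Q=9: -308.
Profit is highest at Q = 0. Equivalently, the lowest AVC in the table is 80/7 ≈ $11.43 at Q = 7, and P = $7 falls below it — price never covers variable cost, so the firm shuts down and loses only its fixed cost.

Q = 0 (shut down); profit = -$172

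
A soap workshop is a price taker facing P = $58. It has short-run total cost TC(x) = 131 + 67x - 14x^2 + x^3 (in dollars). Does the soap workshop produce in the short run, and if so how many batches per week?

Produce at x = 9

Variable cost is VC = 67x - 14x^2 + x^3, so AVC = VC/x = 67 - 14x + x^2 and MC = dTC/dx = 67 - 28x + 3x^2.
AVC hits its minimum where MC = AVC, at x = 7, giving min AVC = 67 - 14·7 + 7^2 = $18.
Because $58 ≥ $18, revenue can cover variable cost; the firm operates.
Set P = MC: 58 = 67 - 28x + 3x^2 → 9 - 28x + 3x^2 = 0. The roots are x = 1/3 and x = 9; the profit-maximizing output is on the rising part of MC, so x* = 9.
Check: AVC at x = 9 is $22 ≤ P, so revenue covers variable cost.
Profit = P·x − TC = 58·9 − 329 = $193.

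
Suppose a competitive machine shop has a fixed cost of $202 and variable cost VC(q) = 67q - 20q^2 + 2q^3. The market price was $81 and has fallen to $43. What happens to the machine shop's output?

MC = 67 - 40q + 6q^2; the shutdown threshold is min AVC = $17 (at q = 5).
At P = $81 ≥ min AVC, set P = MC on the rising branch: q = 7.
At P = $43 ≥ min AVC, set P = MC: q = 6. The firm stays open but cuts output.

Output falls from 7 to 6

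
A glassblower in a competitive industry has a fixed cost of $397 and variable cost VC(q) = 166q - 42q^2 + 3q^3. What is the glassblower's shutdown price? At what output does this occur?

$19 per unit, at q = 7

The firm shuts down when price falls below the minimum of average variable cost. AVC = VC/q = 166 - 42q + 3q^2.
At the minimum of AVC, MC = AVC. MC = 166 - 84q + 9q^2; setting MC = AVC gives 6q^2 - 42q = 0, so q = 7. min AVC = 19.
So the shutdown price is $19.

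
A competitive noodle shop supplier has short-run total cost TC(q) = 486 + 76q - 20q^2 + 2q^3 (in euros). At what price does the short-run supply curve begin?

€26 per unit

The shutdown price is the minimum of AVC. VC = 76q - 20q^2 + 2q^3, so AVC = 76 - 20q + 2q^2.
At the minimum of AVC, MC = AVC. MC = 76 - 40q + 6q^2; setting MC = AVC gives 4q^2 - 20q = 0, so q = 5. min AVC = 26.
For P < €26 the firm produces nothing.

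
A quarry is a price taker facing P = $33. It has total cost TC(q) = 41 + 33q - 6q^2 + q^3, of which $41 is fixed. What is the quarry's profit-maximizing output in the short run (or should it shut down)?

Produce at q = 4

Variable cost is VC = 33q - 6q^2 + q^3, so AVC = VC/q = 33 - 6q + q^2 and MC = dTC/dq = 33 - 12q + 3q^2.
The AVC parabola has its vertex at q = 6/2 = 3, where AVC = 33 - 6·3 + 3^2 = $24.
P = $33 exceeds min AVC = $24, so the firm stays open.
P = MC gives -12q + 3q^2 = 0, with roots 0 and 4. Take the larger (rising MC): q* = 4.
Check: AVC at q = 4 is $25 ≤ P, so revenue covers variable cost.
Profit = P·q − TC = 33·4 − 141 = -$9, a loss, but smaller than the $41 fixed cost the firm would lose by shutting down.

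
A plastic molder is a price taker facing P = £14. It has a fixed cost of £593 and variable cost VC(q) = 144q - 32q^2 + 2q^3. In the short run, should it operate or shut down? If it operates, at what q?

Variable cost is VC = 144q - 32q^2 + 2q^3, so AVC = VC/q = 144 - 32q + 2q^2 and MC = dTC/dq = 144 - 64q + 6q^2.
The AVC parabola has its vertex at q = 32/4 = 8, where AVC = 144 - 32·8 + 2·8^2 = £16.
With P < min AVC (£14 < £16), every unit sold adds to the loss.
Shutting down limits the loss to fixed cost, £593.

Shut down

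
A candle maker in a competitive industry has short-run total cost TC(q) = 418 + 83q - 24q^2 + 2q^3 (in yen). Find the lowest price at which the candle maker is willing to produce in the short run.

¥11 per unit

Short-run supply begins at min AVC. From VC = 83q - 24q^2 + 2q^3, AVC = 83 - 24q + 2q^2.
dAVC/dq = -24 + 4q = 0 gives q = 6. min AVC = 83 - 24·6 + 2·6^2 = 11.
The firm shuts down for any P below ¥11.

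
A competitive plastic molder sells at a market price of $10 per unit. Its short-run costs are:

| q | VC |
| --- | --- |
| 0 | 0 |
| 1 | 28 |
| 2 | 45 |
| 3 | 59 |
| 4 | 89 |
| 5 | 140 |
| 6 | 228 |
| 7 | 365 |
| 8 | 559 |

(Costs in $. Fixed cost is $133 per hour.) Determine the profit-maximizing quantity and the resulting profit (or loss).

Compute π = P·q − TC at each output: q=0: -133; q=1: -151; q=2: -158; q=3: -162; q=4: -182; q=5: -223; q=6: -301; q=7: -428; q=8: -612.
Profit is highest at q = 0. Equivalently, the lowest AVC in the table is 59/3 ≈ $19.67 at q = 3, and P = $10 falls below it — price never covers variable cost, so the firm shuts down and loses only its fixed cost.

q = 0 (shut down); profit = -$133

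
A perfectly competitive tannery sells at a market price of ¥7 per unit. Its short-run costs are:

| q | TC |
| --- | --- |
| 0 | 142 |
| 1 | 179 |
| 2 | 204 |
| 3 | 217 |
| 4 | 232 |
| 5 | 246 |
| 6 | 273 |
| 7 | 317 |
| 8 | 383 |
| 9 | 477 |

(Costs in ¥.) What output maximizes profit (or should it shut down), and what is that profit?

q = 0 (shut down); profit = -¥142

Profit at each row (π = 7q − TC): q=0: -142; q=1: -172; q=2: -190; q=3: -196; q=4: -204; q=5: -211; q=6: -231; q=7: -268; q=8: -327; q=9: -414.
Profit is highest at q = 0. Equivalently, the lowest AVC in the table is 104/5 ≈ ¥20.80 at q = 5, and P = ¥7 falls below it — price never covers variable cost, so the firm shuts down and loses only its fixed cost.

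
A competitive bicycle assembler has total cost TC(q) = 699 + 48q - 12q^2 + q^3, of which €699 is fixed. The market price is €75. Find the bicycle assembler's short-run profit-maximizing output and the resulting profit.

Profit = -€213 at q = 9

AVC = 48 - 12q + q^2 has its minimum €12 at q = 6; price €75 clears that bar, so the firm operates.
With MC = 48 - 24q + 3q^2, P = MC on the upward-sloping part at q* = 9.
TR = 75·9 = 675. TC = 699 + 189 = 888. Profit = 675 − 888 = -€213.
Shutting down would mean losing the fixed cost of €699, so operating at a loss of €213 is better by €486.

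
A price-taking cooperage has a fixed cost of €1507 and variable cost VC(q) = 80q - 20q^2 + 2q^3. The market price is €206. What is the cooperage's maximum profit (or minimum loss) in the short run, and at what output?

Profit = -€211 at q = 9

AVC = 80 - 20q + 2q^2 has its minimum €30 at q = 5; price €206 clears that bar, so the firm operates.
With MC = 80 - 40q + 6q^2, P = MC on the upward-sloping part at q* = 9.
TR = 206·9 = 1854. TC = 1507 + 558 = 2065. Profit = 1854 − 2065 = -€211.
By producing, the firm covers all variable cost plus €1296 of fixed cost; shutting down would lose the full €1507.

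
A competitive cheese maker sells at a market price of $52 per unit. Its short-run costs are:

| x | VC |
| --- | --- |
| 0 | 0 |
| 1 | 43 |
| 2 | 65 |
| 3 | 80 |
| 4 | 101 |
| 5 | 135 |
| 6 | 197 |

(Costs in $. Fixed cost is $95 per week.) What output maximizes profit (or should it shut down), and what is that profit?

Profit at each row (π = 52x − TC): x=0: -95; x=1: -86; x=2: -56; x=3: -19; x=4: 12; x=5: 30; x=6: 20.
Profit is maximized at x = 5. AVC there is 135/5 = $27 ≤ P, so producing beats shutting down (which would give -$95).

x = 5; profit = $30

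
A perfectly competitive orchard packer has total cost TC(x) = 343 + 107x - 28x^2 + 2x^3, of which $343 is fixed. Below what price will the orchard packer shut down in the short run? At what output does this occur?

The shutdown price is the minimum of AVC. VC = 107x - 28x^2 + 2x^3, so AVC = 107 - 28x + 2x^2.
dAVC/dx = -28 + 4x = 0 gives x = 7. min AVC = 107 - 28·7 + 2·7^2 = 9.
So the shutdown price is $9.

$9 per unit, at x = 7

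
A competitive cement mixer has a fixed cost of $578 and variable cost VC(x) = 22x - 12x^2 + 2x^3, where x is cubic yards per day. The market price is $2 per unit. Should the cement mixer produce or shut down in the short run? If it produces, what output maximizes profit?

Shut down

Strip out fixed cost: VC = 22x - 12x^2 + 2x^3. Then AVC = 22 - 12x + 2x^2 and MC = 22 - 24x + 6x^2.
The AVC parabola has its vertex at x = 12/4 = 3, where AVC = 22 - 12·3 + 2·3^2 = $4.
P = $2 lies below min AVC = $4; no output level covers variable cost.
Shutting down limits the loss to fixed cost, $578.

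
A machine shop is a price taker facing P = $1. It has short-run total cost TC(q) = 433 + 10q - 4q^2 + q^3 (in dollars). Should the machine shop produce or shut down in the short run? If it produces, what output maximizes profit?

Shut down

Strip out fixed cost: VC = 10q - 4q^2 + q^3. Then AVC = 10 - 4q + q^2 and MC = 10 - 8q + 3q^2.
AVC is minimized where dAVC/dq = -4 + 2q = 0, at q = 2; min AVC = 10 - 4·2 + 2^2 = $6.
P = $1 lies below min AVC = $6; no output level covers variable cost.
Shutting down limits the loss to fixed cost, $433.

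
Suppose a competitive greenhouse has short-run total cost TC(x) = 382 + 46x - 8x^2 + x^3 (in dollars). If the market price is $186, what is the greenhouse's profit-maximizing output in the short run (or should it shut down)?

Strip out fixed cost: VC = 46x - 8x^2 + x^3. Then AVC = 46 - 8x + x^2 and MC = 46 - 16x + 3x^2.
AVC hits its minimum where MC = AVC, at x = 4, giving min AVC = 46 - 8·4 + 4^2 = $30.
Since P = $186 ≥ min AVC = $30, price covers variable cost and the firm should produce.
P = MC gives -140 - 16x + 3x^2 = 0, with roots -14/3 and 10. Take the larger (rising MC): x* = 10.
Check: AVC at x = 10 is $66 ≤ P, so revenue covers variable cost.
Profit = P·x − TC = 186·10 − 1042 = $818.

Produce at x = 10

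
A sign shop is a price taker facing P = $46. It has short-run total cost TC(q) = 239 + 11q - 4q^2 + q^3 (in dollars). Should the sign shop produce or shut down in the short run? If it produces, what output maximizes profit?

Variable cost is VC = 11q - 4q^2 + q^3, so AVC = VC/q = 11 - 4q + q^2 and MC = dTC/dq = 11 - 8q + 3q^2.
The AVC parabola has its vertex at q = 4/2 = 2, where AVC = 11 - 4·2 + 2^2 = $7.
P = $46 exceeds min AVC = $7, so the firm stays open.
Set P = MC: 46 = 11 - 8q + 3q^2 → -35 - 8q + 3q^2 = 0. The roots are q = -7/3 and q = 5; the profit-maximizing output is on the rising part of MC, so q* = 5.
Check: AVC at q = 5 is $16 ≤ P, so revenue covers variable cost.
Profit = P·q − TC = 46·5 − 319 = -$89, a loss, but smaller than the $239 fixed cost the firm would lose by shutting down.

Produce at q = 5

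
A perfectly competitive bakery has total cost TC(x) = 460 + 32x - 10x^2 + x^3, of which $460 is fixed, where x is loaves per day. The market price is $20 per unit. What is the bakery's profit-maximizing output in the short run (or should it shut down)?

Strip out fixed cost: VC = 32x - 10x^2 + x^3. Then AVC = 32 - 10x + x^2 and MC = 32 - 20x + 3x^2.
The AVC parabola has its vertex at x = 10/2 = 5, where AVC = 32 - 10·5 + 5^2 = $7.
Because $20 ≥ $7, revenue can cover variable cost; the firm operates.
P = MC gives 12 - 20x + 3x^2 = 0, with roots 2/3 and 6. Take the larger (rising MC): x* = 6.
Check: AVC at x = 6 is $8 ≤ P, so revenue covers variable cost.
Profit = P·x − TC = 20·6 − 508 = -$388, a loss, but smaller than the $460 fixed cost the firm would lose by shutting down.

Produce at x = 6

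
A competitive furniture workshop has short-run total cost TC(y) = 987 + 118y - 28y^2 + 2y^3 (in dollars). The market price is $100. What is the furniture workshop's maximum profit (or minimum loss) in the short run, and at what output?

AVC = 118 - 28y + 2y^2 has its minimum $20 at y = 7; price $100 clears that bar, so the firm operates.
With MC = 118 - 56y + 6y^2, P = MC on the upward-sloping part at y* = 9.
TR = 100·9 = 900. TC = 987 + 252 = 1239. Profit = 900 − 1239 = -$339.
By producing, the firm covers all variable cost plus $648 of fixed cost; shutting down would lose the full $987.

Profit = -$339 at y = 9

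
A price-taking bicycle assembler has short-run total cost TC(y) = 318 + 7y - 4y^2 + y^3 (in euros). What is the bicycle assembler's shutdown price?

€3 per unit

The firm shuts down when price falls below the minimum of average variable cost. AVC = VC/y = 7 - 4y + y^2.
At the minimum of AVC, MC = AVC. MC = 7 - 8y + 3y^2; setting MC = AVC gives 2y^2 - 4y = 0, so y = 2. min AVC = 3.
So the shutdown price is €3.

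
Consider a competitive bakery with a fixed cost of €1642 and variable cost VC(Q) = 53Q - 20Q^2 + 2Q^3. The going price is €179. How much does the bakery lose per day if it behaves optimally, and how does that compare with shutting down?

Profit = -€346 at Q = 9

AVC = 53 - 20Q + 2Q^2 has its minimum €3 at Q = 5; price €179 clears that bar, so the firm operates.
With MC = 53 - 40Q + 6Q^2, P = MC on the upward-sloping part at Q* = 9.
TR = 179·9 = 1611. TC = 1642 + 315 = 1957. Profit = 1611 − 1957 = -€346.
That loss of €346 beats the €1642 the firm would lose by shutting down; producing recovers €1296 of fixed cost.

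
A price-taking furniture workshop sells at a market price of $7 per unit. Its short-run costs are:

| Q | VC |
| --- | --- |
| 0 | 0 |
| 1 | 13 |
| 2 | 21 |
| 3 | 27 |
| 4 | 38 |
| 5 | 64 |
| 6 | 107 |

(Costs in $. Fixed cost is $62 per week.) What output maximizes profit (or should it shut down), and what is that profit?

Tabulate TR − TC: Q=0: -62; Q=1: -68; Q=2: -69; Q=3: -68; Q=4: -72; Q=5: -91; Q=6: -127.
Profit is highest at Q = 0. Equivalently, the lowest AVC in the table is 27/3 ≈ $9 at Q = 3, and P = $7 falls below it — price never covers variable cost, so the firm shuts down and loses only its fixed cost.

Q = 0 (shut down); profit = -$62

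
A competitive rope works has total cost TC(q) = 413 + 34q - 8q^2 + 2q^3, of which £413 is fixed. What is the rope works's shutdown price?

£26 per unit

Short-run supply begins at min AVC. From VC = 34q - 8q^2 + 2q^3, AVC = 34 - 8q + 2q^2.
dAVC/dq = -8 + 4q = 0 gives q = 2. min AVC = 34 - 8·2 + 2·2^2 = 26.
So the shutdown price is £26.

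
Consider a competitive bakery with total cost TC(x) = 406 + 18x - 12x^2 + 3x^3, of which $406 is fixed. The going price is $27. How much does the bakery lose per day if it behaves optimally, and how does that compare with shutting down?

AVC = 18 - 12x + 3x^2 has its minimum $6 at x = 2; price $27 clears that bar, so the firm operates.
With MC = 18 - 24x + 9x^2, P = MC on the upward-sloping part at x* = 3.
TR = 27·3 = 81. TC = 406 + 27 = 433. Profit = 81 − 433 = -$352.
That loss of $352 beats the $406 the firm would lose by shutting down; producing recovers $54 of fixed cost.

Profit = -$352 at x = 3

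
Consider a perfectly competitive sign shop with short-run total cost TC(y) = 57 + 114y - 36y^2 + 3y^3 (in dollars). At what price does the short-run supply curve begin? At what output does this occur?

$6 per unit, at y = 6

The firm shuts down when price falls below the minimum of average variable cost. AVC = VC/y = 114 - 36y + 3y^2.
dAVC/dy = -36 + 6y = 0 gives y = 6. min AVC = 114 - 36·6 + 3·6^2 = 6.
For P < $6 the firm produces nothing.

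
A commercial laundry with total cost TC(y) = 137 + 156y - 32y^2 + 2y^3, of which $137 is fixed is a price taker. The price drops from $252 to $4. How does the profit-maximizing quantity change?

AVC = 156 - 32y + 2y^2, minimized at y = 8 where min AVC = $28. MC = 156 - 64y + 6y^2.
With P = $252 above the shutdown price, P = MC gives y = 12.
At P = $4 < min AVC = $28, price no longer covers variable cost at any output, so the firm shuts down: y = 0.

Output falls from 12 to 0 (the firm shuts down)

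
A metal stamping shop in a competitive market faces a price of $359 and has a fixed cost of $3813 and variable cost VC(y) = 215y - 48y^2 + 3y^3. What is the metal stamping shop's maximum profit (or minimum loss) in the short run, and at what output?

Profit = -$357 at y = 12

AVC = 215 - 48y + 3y^2 has its minimum $23 at y = 8; price $359 clears that bar, so the firm operates.
With MC = 215 - 96y + 9y^2, P = MC on the upward-sloping part at y* = 12.
TR = 359·12 = 4308. TC = 3813 + 852 = 4665. Profit = 4308 − 4665 = -$357.
Shutting down would mean losing the fixed cost of $3813, so operating at a loss of $357 is better by $3456.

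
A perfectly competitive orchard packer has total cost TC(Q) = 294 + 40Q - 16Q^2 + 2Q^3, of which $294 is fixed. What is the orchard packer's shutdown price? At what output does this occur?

$8 per unit, at Q = 4

The firm shuts down when price falls below the minimum of average variable cost. AVC = VC/Q = 40 - 16Q + 2Q^2.
At the minimum of AVC, MC = AVC. MC = 40 - 32Q + 6Q^2; setting MC = AVC gives 4Q^2 - 16Q = 0, so Q = 4. min AVC = 8.
For P < $8 the firm produces nothing.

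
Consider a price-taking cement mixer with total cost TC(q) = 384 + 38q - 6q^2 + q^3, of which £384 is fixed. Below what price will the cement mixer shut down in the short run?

£29 per unit

Short-run supply begins at min AVC. From VC = 38q - 6q^2 + q^3, AVC = 38 - 6q + q^2.
dAVC/dq = -6 + 2q = 0 gives q = 3. min AVC = 38 - 6·3 + 3^2 = 29.
The firm shuts down for any P below £29.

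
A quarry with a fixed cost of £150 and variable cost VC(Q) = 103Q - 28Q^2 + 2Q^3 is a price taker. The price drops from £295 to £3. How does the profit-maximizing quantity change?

Output falls from 12 to 0 (the firm shuts down)

MC = 103 - 56Q + 6Q^2; the shutdown threshold is min AVC = £5 (at Q = 7).
With P = £295 above the shutdown price, P = MC gives Q = 12.
At P = £3 < min AVC = £5, price no longer covers variable cost at any output, so the firm shuts down: Q = 0.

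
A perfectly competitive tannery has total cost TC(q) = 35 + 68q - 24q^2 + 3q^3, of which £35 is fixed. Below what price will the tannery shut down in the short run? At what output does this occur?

£20 per unit, at q = 4

The firm shuts down when price falls below the minimum of average variable cost. AVC = VC/q = 68 - 24q + 3q^2.
At the minimum of AVC, MC = AVC. MC = 68 - 48q + 9q^2; setting MC = AVC gives 6q^2 - 24q = 0, so q = 4. min AVC = 20.
For P < £20 the firm produces nothing.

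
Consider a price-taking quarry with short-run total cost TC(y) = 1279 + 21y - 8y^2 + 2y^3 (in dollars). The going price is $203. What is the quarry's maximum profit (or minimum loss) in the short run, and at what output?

AVC = 21 - 8y + 2y^2 has its minimum $13 at y = 2; price $203 clears that bar, so the firm operates.
With MC = 21 - 16y + 6y^2, P = MC on the upward-sloping part at y* = 7.
TR = 203·7 = 1421. TC = 1279 + 441 = 1720. Profit = 1421 − 1720 = -$299.
That loss of $299 beats the $1279 the firm would lose by shutting down; producing recovers $980 of fixed cost.

Profit = -$299 at y = 7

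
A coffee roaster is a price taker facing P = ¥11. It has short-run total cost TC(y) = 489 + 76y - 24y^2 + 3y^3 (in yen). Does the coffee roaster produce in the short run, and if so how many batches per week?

Shut down

Strip out fixed cost: VC = 76y - 24y^2 + 3y^3. Then AVC = 76 - 24y + 3y^2 and MC = 76 - 48y + 9y^2.
AVC is minimized where dAVC/dy = -24 + 6y = 0, at y = 4; min AVC = 76 - 24·4 + 3·4^2 = ¥28.
P = ¥11 lies below min AVC = ¥28; no output level covers variable cost.
Shutting down limits the loss to fixed cost, ¥489.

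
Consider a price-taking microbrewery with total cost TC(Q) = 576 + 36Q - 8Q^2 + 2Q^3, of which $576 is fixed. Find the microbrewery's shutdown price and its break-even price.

Shutdown price = $28; break-even price = $156

AVC = 36 - 8Q + 2Q^2; minimized at Q = 2, giving min AVC = $28. That is the shutdown price.
ATC = 576/Q + 36 - 8Q + 2Q^2. Setting dATC/dQ = −576/Q^2 − 8 + 4Q = 0 gives Q = 6 (since 4·6^3 − 8·6^2 = 576).
min ATC = 576/6 + 36 − 8·6 + 2·6^2 = $156. That is the break-even price.
Between these two prices the firm operates at a loss; above $156 it earns a profit.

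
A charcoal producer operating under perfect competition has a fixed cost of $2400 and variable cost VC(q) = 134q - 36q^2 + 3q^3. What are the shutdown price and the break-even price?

AVC = 134 - 36q + 3q^2; minimized at q = 6, giving min AVC = $26. That is the shutdown price.
ATC = 2400/q + 134 - 36q + 3q^2. Setting dATC/dq = −2400/q^2 − 36 + 6q = 0 gives q = 10 (since 6·10^3 − 36·10^2 = 2400).
min ATC = 2400/10 + 134 − 36·10 + 3·10^2 = $314. That is the break-even price.
For $26 ≤ P < $314 the firm produces at a loss; below $26 it shuts down.

Shutdown price = $26; break-even price = $314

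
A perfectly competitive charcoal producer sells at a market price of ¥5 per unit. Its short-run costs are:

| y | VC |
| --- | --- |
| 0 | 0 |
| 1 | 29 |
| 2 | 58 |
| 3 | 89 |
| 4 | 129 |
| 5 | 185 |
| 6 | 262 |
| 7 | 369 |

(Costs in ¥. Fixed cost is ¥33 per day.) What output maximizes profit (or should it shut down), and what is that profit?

Profit at each row (π = 5y − TC): y=0: -33; y=1: -57; y=2: -81; y=3: -107; y=4: -142; y=5: -193; y=6: -265; y=7: -367.
Profit is highest at y = 0. Equivalently, the lowest AVC in the table is 29/1 ≈ ¥29 at y = 1, and P = ¥5 falls below it — price never covers variable cost, so the firm shuts down and loses only its fixed cost.

y = 0 (shut down); profit = -¥33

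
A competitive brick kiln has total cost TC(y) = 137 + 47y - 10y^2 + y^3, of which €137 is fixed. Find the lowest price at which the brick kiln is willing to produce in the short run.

€22 per unit

The shutdown price is the minimum of AVC. VC = 47y - 10y^2 + y^3, so AVC = 47 - 10y + y^2.
At the minimum of AVC, MC = AVC. MC = 47 - 20y + 3y^2; setting MC = AVC gives 2y^2 - 10y = 0, so y = 5. min AVC = 22.
So the shutdown price is €22.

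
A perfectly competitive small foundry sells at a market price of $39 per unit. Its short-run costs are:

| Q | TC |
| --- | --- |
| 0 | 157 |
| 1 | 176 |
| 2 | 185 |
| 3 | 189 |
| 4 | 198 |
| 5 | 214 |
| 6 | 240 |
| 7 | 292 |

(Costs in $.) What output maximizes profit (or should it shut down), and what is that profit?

Tabulate TR − TC: Q=0: -157; Q=1: -137; Q=2: -107; Q=3: -72; Q=4: -42; Q=5: -19; Q=6: -6; Q=7: -19.
Profit is maximized at Q = 6. AVC there is 83/6 = $13.83 ≤ P, so producing beats shutting down (which would give -$157).

Q = 6; profit = -$6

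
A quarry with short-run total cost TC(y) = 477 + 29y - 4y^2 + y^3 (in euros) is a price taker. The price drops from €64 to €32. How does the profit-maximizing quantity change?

MC = 29 - 8y + 3y^2; the shutdown threshold is min AVC = €25 (at y = 2).
With P = €64 above the shutdown price, P = MC gives y = 5.
At P = €32 ≥ min AVC, set P = MC: y = 3. The firm stays open but cuts output.

Output falls from 5 to 3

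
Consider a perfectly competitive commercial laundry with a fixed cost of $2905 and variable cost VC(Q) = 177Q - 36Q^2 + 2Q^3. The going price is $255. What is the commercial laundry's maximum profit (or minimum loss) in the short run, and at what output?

Profit = -$201 at Q = 13

AVC = 177 - 36Q + 2Q^2 has its minimum $15 at Q = 9; price $255 clears that bar, so the firm operates.
MC = 177 - 72Q + 6Q^2. Setting P = MC and taking the root on the rising branch gives Q* = 13.
TR = 255·13 = 3315. TC = 2905 + 611 = 3516. Profit = 3315 − 3516 = -$201.
That loss of $201 beats the $2905 the firm would lose by shutting down; producing recovers $2704 of fixed cost.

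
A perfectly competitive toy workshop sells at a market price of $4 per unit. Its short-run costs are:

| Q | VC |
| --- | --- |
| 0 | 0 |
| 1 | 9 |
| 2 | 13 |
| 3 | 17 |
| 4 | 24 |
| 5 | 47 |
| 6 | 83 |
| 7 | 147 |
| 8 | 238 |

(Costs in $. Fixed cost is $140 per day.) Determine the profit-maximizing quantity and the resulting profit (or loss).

Profit at each row (π = 4Q − TC): Q=0: -140; Q=1: -145; Q=2: -145; Q=3: -145; Q=4: -148; Q=5: -167; Q=6: -199; Q=7: -259; Q=8: -346.
Profit is highest at Q = 0. Equivalently, the lowest AVC in the table is 17/3 ≈ $5.67 at Q = 3, and P = $4 falls below it — price never covers variable cost, so the firm shuts down and loses only its fixed cost.

Q = 0 (shut down); profit = -$140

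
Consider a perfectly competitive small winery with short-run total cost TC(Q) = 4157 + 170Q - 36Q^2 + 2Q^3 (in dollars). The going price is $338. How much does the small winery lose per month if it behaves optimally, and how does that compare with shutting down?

Profit = -$237 at Q = 14

AVC = 170 - 36Q + 2Q^2; min AVC = $8 at Q = 9. Since P = $338 ≥ min AVC, the firm produces.
MC = 170 - 72Q + 6Q^2. Setting P = MC and taking the root on the rising branch gives Q* = 14.
TR = 338·14 = 4732. TC = 4157 + 812 = 4969. Profit = 4732 − 4969 = -$237.
Shutting down would mean losing the fixed cost of $4157, so operating at a loss of $237 is better by $3920.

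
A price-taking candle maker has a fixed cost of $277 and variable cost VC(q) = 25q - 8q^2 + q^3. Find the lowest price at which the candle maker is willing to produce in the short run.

$9 per unit

The shutdown price is the minimum of AVC. VC = 25q - 8q^2 + q^3, so AVC = 25 - 8q + q^2.
dAVC/dq = -8 + 2q = 0 gives q = 4. min AVC = 25 - 8·4 + 4^2 = 9.
For P < $9 the firm produces nothing.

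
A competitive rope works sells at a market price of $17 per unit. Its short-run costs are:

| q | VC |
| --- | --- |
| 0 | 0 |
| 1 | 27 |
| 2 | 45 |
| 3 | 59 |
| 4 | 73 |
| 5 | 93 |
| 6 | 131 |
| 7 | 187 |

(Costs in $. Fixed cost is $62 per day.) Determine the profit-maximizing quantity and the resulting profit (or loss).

q = 0 (shut down); profit = -$62

Profit at each row (π = 17q − TC): q=0: -62; q=1: -72; q=2: -73; q=3: -70; q=4: -67; q=5: -70; q=6: -91; q=7: -130.
Profit is highest at q = 0. Equivalently, the lowest AVC in the table is 73/4 ≈ $18.25 at q = 4, and P = $17 falls below it — price never covers variable cost, so the firm shuts down and loses only its fixed cost.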